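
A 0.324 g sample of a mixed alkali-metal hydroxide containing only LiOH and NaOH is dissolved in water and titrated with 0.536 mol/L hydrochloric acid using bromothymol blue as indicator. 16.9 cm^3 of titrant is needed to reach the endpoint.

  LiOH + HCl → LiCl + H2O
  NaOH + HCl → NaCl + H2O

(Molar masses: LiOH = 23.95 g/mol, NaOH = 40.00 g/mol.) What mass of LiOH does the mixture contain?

0.0572 g

n(HCl) = 0.0169 × 0.536 = 9.06 × 10^-3 mol
Let x = n(LiOH), y = n(NaOH).
Titrant: 1x + 1y = 9.06 × 10^-3;  mass: 23.95x + 40.00y = 0.324
Solving, x = 2.39 × 10^-3 mol, y = 6.67 × 10^-3 mol
mass of LiOH = 2.39 × 10^-3 × 23.95 = 0.0572 g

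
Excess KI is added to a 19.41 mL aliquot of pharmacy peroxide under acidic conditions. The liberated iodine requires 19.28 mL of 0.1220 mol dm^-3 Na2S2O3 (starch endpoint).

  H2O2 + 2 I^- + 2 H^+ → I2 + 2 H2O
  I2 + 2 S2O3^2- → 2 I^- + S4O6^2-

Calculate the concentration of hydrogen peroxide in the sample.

n(S2O3^2-) = 0.01928 × 0.1220 = 2.352 × 10^-3 mol
n(I2) = n(S2O3^2-)/2 = 1.176 × 10^-3 mol
n(H2O2) in the aliquot = 1.176 × 10^-3 mol (1:1 ratio)
[H2O2] = 1.176 × 10^-3 / 0.01941 = 0.06059 mol/L

0.06059 mol/L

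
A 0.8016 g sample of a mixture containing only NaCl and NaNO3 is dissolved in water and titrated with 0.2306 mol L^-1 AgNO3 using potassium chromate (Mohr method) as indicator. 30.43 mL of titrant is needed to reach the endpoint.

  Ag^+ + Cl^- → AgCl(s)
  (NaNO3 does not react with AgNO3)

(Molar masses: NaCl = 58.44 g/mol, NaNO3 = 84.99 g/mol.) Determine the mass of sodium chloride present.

n(AgNO3) = 0.03043 × 0.2306 = 7.017 × 10^-3 mol
Let x = n(NaCl), y = n(NaNO3).
Titrant: 1x = 7.017 × 10^-3;  mass: 58.44x + 84.99y = 0.8016
Solving, x = 7.017 × 10^-3 mol, y = 4.607 × 10^-3 mol
mass of NaCl = 7.017 × 10^-3 × 58.44 = 0.4101 g

0.4101 g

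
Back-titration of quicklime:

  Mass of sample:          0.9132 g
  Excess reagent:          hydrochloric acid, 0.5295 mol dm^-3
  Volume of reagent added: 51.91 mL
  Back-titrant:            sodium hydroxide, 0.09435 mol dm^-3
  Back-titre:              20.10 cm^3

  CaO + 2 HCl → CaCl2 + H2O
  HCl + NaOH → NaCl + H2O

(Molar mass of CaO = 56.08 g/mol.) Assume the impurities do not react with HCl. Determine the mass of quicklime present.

n(HCl) added = 0.05191 × 0.5295 = 0.02749 mol
n(NaOH) used in back-titration = 0.02010 × 0.09435 = 1.896 × 10^-3 mol
n(HCl) left over = 1.896 × 10^-3 mol (1:1 ratio)
n(HCl) consumed by analyte = 0.02749 − 1.896 × 10^-3 = 0.02559 mol
From the 1:2 ratio, n(CaO) = 1/2 × 0.02559 = 0.01279 mol
mass of CaO = 0.01279 × 56.08 = 0.7175 g

0.7175 g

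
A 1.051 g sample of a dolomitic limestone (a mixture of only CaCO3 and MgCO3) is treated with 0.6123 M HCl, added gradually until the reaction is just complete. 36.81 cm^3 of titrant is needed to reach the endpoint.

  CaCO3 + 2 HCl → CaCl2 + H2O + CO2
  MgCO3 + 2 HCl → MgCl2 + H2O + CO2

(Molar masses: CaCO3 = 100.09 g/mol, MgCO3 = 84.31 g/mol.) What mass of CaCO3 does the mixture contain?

0.6399 g

n(HCl) = 0.03681 × 0.6123 = 0.02254 mol
Let x = n(CaCO3), y = n(MgCO3).
Titrant: 2x + 2y = 0.02254;  mass: 100.09x + 84.31y = 1.051
Solving, x = 6.393 × 10^-3 mol, y = 4.877 × 10^-3 mol
mass of CaCO3 = 6.393 × 10^-3 × 100.09 = 0.6399 g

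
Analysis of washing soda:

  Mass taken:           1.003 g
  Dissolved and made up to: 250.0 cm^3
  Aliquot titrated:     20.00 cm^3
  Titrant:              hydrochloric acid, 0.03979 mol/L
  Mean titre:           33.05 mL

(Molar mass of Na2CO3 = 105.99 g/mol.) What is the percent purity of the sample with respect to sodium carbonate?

86.85 %

Na2CO3 + 2 HCl → 2 NaCl + H2O + CO2
n(HCl) per titration = 0.03305 × 0.03979 = 1.315 × 10^-3 mol
From the 1:2 ratio, n(Na2CO3) in each aliquot = 1/2 × 1.315 × 10^-3 = 6.575 × 10^-4 mol
n(Na2CO3) in the whole flask = 6.575 × 10^-4 × 250.0/20.00 = 8.219 × 10^-3 mol
mass of Na2CO3 = 8.219 × 10^-3 × 105.99 = 0.8711 g
% Na2CO3 = 0.8711 / 1.003 × 100 = 86.85 %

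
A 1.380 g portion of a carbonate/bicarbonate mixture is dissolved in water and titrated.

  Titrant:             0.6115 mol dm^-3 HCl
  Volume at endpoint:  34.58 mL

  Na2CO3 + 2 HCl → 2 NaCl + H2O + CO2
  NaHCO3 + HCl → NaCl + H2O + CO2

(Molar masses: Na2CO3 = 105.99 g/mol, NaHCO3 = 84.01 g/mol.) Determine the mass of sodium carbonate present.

n(HCl) = 0.03458 × 0.6115 = 0.02115 mol
Let x = n(Na2CO3), y = n(NaHCO3).
Titrant: 2x + 1y = 0.02115;  mass: 105.99x + 84.01y = 1.380
Solving, x = 6.391 × 10^-3 mol, y = 8.363 × 10^-3 mol
mass of Na2CO3 = 6.391 × 10^-3 × 105.99 = 0.6774 g

0.6774 g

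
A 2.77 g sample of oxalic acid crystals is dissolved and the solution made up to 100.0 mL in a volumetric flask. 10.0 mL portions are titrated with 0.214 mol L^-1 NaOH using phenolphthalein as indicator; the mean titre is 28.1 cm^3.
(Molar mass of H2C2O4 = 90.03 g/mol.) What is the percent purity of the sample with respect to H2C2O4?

H2C2O4 + 2 NaOH → Na2C2O4 + 2 H2O
n(NaOH) per titration = 0.0281 × 0.214 = 6.01 × 10^-3 mol
From the 1:2 ratio, n(H2C2O4) in each aliquot = 1/2 × 6.01 × 10^-3 = 3.01 × 10^-3 mol
n(H2C2O4) in the whole flask = 3.01 × 10^-3 × 100.0/10.0 = 0.0301 mol
mass of H2C2O4 = 0.0301 × 90.03 = 2.71 g
% H2C2O4 = 2.71 / 2.77 × 100 = 97.7 %

97.7 %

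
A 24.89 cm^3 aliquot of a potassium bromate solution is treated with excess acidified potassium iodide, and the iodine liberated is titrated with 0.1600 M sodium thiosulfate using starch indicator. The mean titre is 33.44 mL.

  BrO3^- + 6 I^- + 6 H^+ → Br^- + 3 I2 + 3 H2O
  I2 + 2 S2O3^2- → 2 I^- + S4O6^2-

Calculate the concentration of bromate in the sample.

0.03583 M

n(S2O3^2-) = 0.03344 × 0.1600 = 5.350 × 10^-3 mol
n(I2) = n(S2O3^2-)/2 = 2.675 × 10^-3 mol
From the 1:3 ratio, n(BrO3^-) in the aliquot = 1/3 × 2.675 × 10^-3 = 8.917 × 10^-4 mol
[BrO3^-] = 8.917 × 10^-4 / 0.02489 = 0.03583 mol/L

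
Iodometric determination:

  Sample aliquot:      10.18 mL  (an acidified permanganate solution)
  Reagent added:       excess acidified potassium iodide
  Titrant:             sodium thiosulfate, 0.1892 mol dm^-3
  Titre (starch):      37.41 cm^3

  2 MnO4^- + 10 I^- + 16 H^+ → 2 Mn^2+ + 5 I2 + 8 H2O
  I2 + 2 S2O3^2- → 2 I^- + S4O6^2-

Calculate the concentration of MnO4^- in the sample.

n(S2O3^2-) = 0.03741 × 0.1892 = 7.078 × 10^-3 mol
n(I2) = n(S2O3^2-)/2 = 3.539 × 10^-3 mol
From the 2:5 ratio, n(MnO4^-) in the aliquot = 2/5 × 3.539 × 10^-3 = 1.416 × 10^-3 mol
[MnO4^-] = 1.416 × 10^-3 / 0.01018 = 0.1391 mol/L

0.1391 mol/L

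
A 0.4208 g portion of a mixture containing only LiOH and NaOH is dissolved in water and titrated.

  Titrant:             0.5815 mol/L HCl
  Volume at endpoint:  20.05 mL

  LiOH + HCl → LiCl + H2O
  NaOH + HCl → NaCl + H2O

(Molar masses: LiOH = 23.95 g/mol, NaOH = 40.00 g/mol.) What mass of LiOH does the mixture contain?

n(HCl) = 0.02005 × 0.5815 = 0.01166 mol
Let x = n(LiOH), y = n(NaOH).
Titrant: 1x + 1y = 0.01166;  mass: 23.95x + 40.00y = 0.4208
Solving, x = 2.839 × 10^-3 mol, y = 8.820 × 10^-3 mol
mass of LiOH = 2.839 × 10^-3 × 23.95 = 0.06799 g

0.06799 g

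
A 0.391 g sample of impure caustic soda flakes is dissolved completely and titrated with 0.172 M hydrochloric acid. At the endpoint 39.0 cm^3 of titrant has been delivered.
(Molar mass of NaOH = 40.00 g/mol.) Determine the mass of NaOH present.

0.268 g

NaOH + HCl → NaCl + H2O
n(HCl) = 0.0390 L × 0.172 mol/L = 6.71 × 10^-3 mol
n(NaOH) = 6.71 × 10^-3 mol (1:1 ratio)
mass of NaOH = 6.71 × 10^-3 × 40.00 g/mol = 0.268 g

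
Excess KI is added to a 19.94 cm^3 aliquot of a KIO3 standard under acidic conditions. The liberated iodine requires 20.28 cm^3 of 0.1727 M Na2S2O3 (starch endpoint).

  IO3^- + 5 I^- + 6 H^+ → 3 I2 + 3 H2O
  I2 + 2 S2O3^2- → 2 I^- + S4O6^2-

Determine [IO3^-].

0.02927 M

n(S2O3^2-) = 0.02028 × 0.1727 = 3.502 × 10^-3 mol
n(I2) = n(S2O3^2-)/2 = 1.751 × 10^-3 mol
From the 1:3 ratio, n(IO3^-) in the aliquot = 1/3 × 1.751 × 10^-3 = 5.837 × 10^-4 mol
[IO3^-] = 5.837 × 10^-4 / 0.01994 = 0.02927 mol/L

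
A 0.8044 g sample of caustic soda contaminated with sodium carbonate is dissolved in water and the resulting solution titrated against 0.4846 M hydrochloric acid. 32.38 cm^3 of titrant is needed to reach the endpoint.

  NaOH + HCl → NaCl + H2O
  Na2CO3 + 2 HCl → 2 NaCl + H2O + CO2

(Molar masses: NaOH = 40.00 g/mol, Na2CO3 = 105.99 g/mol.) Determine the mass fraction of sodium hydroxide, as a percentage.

n(HCl) = 0.03238 × 0.4846 = 0.01569 mol
Let x = n(NaOH), y = n(Na2CO3).
Titrant: 1x + 2y = 0.01569;  mass: 40.00x + 105.99y = 0.8044
Solving, x = 2.090 × 10^-3 mol, y = 6.801 × 10^-3 mol
mass of NaOH = 2.090 × 10^-3 × 40.00 = 0.08361 g
% NaOH = 0.08361 / 0.8044 × 100 = 10.39 %

10.39 %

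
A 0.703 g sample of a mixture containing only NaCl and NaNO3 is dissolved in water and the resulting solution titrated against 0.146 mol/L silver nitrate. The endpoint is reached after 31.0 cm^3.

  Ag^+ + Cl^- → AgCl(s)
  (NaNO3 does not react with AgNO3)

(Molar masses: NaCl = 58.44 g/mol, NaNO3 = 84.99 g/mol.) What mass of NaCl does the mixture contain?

0.264 g

n(AgNO3) = 0.0310 × 0.146 = 4.53 × 10^-3 mol
Let x = n(NaCl), y = n(NaNO3).
Titrant: 1x = 4.53 × 10^-3;  mass: 58.44x + 84.99y = 0.703
Solving, x = 4.53 × 10^-3 mol, y = 5.16 × 10^-3 mol
mass of NaCl = 4.53 × 10^-3 × 58.44 = 0.264 g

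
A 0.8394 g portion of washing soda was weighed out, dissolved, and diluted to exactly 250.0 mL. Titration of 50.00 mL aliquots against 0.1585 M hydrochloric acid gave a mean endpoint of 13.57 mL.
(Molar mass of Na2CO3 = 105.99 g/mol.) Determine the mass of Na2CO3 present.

0.5699 g

Na2CO3 + 2 HCl → 2 NaCl + H2O + CO2
n(HCl) per titration = 0.01357 × 0.1585 = 2.151 × 10^-3 mol
From the 1:2 ratio, n(Na2CO3) in each aliquot = 1/2 × 2.151 × 10^-3 = 1.075 × 10^-3 mol
n(Na2CO3) in the whole flask = 1.075 × 10^-3 × 250.0/50.00 = 5.377 × 10^-3 mol
mass of Na2CO3 = 5.377 × 10^-3 × 105.99 = 0.5699 g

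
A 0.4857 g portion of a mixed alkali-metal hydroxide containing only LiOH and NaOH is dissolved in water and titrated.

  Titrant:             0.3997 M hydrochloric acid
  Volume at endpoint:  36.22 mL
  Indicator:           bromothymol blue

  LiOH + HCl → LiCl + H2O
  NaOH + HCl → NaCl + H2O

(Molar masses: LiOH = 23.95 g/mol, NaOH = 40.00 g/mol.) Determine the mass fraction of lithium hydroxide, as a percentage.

28.69 %

n(HCl) = 0.03622 × 0.3997 = 0.01448 mol
Let x = n(LiOH), y = n(NaOH).
Titrant: 1x + 1y = 0.01448;  mass: 23.95x + 40.00y = 0.4857
Solving, x = 5.818 × 10^-3 mol, y = 8.659 × 10^-3 mol
mass of LiOH = 5.818 × 10^-3 × 23.95 = 0.1394 g
% LiOH = 0.1394 / 0.4857 × 100 = 28.69 %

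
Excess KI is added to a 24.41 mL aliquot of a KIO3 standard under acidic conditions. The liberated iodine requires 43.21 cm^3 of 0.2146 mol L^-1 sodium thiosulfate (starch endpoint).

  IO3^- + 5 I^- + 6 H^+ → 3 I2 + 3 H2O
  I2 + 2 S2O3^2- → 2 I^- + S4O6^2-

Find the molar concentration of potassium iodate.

0.06331 mol/L

n(S2O3^2-) = 0.04321 × 0.2146 = 9.273 × 10^-3 mol
n(I2) = n(S2O3^2-)/2 = 4.636 × 10^-3 mol
From the 1:3 ratio, n(IO3^-) in the aliquot = 1/3 × 4.636 × 10^-3 = 1.545 × 10^-3 mol
[IO3^-] = 1.545 × 10^-3 / 0.02441 = 0.06331 mol/L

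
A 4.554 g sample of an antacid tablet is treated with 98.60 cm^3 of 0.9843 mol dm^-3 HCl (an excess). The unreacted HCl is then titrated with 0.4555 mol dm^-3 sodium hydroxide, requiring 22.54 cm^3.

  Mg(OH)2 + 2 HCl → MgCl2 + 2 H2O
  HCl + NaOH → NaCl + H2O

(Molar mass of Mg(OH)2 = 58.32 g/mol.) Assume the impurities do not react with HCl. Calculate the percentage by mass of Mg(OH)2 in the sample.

n(HCl) added = 0.09860 × 0.9843 = 0.09705 mol
n(NaOH) used in back-titration = 0.02254 × 0.4555 = 0.01027 mol
n(HCl) left over = 0.01027 mol (1:1 ratio)
n(HCl) consumed by analyte = 0.09705 − 0.01027 = 0.08679 mol
From the 1:2 ratio, n(Mg(OH)2) = 1/2 × 0.08679 = 0.04339 mol
mass of Mg(OH)2 = 0.04339 × 58.32 = 2.531 g
% Mg(OH)2 = 2.531 / 4.554 × 100 = 55.57 %

55.57 %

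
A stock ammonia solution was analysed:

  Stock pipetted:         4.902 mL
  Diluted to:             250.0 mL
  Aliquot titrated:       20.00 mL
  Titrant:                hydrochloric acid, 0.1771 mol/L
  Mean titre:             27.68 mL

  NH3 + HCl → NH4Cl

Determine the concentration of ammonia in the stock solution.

n(HCl) = 0.02768 × 0.1771 = 4.902 × 10^-3 mol
n(NH3) in the aliquot = 4.902 × 10^-3 mol (1:1 ratio)
[NH3]_dilute = 4.902 × 10^-3 / 0.02000 = 0.2451 mol/L
Dilution factor = 250.0 / 4.902 = 51.00
[NH3]_stock = 0.2451 × 51.00 = 12.50 mol/L

12.50 mol/L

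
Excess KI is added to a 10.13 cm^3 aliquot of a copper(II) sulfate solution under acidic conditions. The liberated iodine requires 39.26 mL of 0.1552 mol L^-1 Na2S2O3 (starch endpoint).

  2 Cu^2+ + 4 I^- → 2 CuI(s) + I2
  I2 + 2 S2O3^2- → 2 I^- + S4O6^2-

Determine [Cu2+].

n(S2O3^2-) = 0.03926 × 0.1552 = 6.093 × 10^-3 mol
n(I2) = n(S2O3^2-)/2 = 3.047 × 10^-3 mol
From the 2:1 ratio, n(Cu2+) in the aliquot = 2/1 × 3.047 × 10^-3 = 6.093 × 10^-3 mol
[Cu2+] = 6.093 × 10^-3 / 0.01013 = 0.6015 mol/L

0.6015 mol/L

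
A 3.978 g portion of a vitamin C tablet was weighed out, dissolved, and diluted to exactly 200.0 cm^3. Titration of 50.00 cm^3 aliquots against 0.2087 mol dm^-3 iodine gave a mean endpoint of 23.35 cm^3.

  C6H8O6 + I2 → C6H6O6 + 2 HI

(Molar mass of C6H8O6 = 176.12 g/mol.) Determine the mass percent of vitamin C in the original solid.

n(I2) per titration = 0.02335 × 0.2087 = 4.873 × 10^-3 mol
n(C6H8O6) in each aliquot = 4.873 × 10^-3 mol (1:1 ratio)
n(C6H8O6) in the whole flask = 4.873 × 10^-3 × 200.0/50.00 = 0.01949 mol
mass of C6H8O6 = 0.01949 × 176.12 = 3.433 g
% C6H8O6 = 3.433 / 3.978 × 100 = 86.30 %

86.30 %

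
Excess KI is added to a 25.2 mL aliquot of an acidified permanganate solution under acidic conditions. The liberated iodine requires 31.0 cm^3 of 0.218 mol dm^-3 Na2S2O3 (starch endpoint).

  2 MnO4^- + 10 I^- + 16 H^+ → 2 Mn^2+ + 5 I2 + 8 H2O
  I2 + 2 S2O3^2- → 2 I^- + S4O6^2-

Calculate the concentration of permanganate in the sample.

0.0536 mol/L

n(S2O3^2-) = 0.0310 × 0.218 = 6.76 × 10^-3 mol
n(I2) = n(S2O3^2-)/2 = 3.38 × 10^-3 mol
From the 2:5 ratio, n(MnO4^-) in the aliquot = 2/5 × 3.38 × 10^-3 = 1.35 × 10^-3 mol
[MnO4^-] = 1.35 × 10^-3 / 0.0252 = 0.0536 mol/L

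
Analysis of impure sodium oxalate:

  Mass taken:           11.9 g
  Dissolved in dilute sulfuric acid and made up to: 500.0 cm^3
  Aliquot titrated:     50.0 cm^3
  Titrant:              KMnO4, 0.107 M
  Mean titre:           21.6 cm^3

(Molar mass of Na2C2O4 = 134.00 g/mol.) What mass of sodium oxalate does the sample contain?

7.74 g

2 MnO4^- + 5 C2O4^2- + 16 H^+ → 2 Mn^2+ + 10 CO2 + 8 H2O
n(KMnO4) per titration = 0.0216 × 0.107 = 2.31 × 10^-3 mol
From the 5:2 ratio, n(Na2C2O4) in each aliquot = 5/2 × 2.31 × 10^-3 = 5.78 × 10^-3 mol
n(Na2C2O4) in the whole flask = 5.78 × 10^-3 × 500.0/50.0 = 0.0578 mol
mass of Na2C2O4 = 0.0578 × 134.00 = 7.74 g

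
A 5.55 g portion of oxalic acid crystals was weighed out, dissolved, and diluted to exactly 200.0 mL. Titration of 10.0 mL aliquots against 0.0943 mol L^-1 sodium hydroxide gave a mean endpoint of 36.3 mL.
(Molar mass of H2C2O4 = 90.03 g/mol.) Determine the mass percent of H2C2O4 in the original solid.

H2C2O4 + 2 NaOH → Na2C2O4 + 2 H2O
n(NaOH) per titration = 0.0363 × 0.0943 = 3.42 × 10^-3 mol
From the 1:2 ratio, n(H2C2O4) in each aliquot = 1/2 × 3.42 × 10^-3 = 1.71 × 10^-3 mol
n(H2C2O4) in the whole flask = 1.71 × 10^-3 × 200.0/10.0 = 0.0342 mol
mass of H2C2O4 = 0.0342 × 90.03 = 3.08 g
% H2C2O4 = 3.08 / 5.55 × 100 = 55.5 %

55.5 %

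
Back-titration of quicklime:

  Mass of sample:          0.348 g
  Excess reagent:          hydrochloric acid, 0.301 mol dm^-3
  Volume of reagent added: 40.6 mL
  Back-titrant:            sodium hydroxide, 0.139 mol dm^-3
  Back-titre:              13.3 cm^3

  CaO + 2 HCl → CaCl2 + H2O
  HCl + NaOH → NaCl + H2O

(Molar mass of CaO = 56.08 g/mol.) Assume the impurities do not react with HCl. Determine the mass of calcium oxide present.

0.291 g

n(HCl) added = 0.0406 × 0.301 = 0.0122 mol
n(NaOH) used in back-titration = 0.0133 × 0.139 = 1.85 × 10^-3 mol
n(HCl) left over = 1.85 × 10^-3 mol (1:1 ratio)
n(HCl) consumed by analyte = 0.0122 − 1.85 × 10^-3 = 0.0104 mol
From the 1:2 ratio, n(CaO) = 1/2 × 0.0104 = 5.19 × 10^-3 mol
mass of CaO = 5.19 × 10^-3 × 56.08 = 0.291 g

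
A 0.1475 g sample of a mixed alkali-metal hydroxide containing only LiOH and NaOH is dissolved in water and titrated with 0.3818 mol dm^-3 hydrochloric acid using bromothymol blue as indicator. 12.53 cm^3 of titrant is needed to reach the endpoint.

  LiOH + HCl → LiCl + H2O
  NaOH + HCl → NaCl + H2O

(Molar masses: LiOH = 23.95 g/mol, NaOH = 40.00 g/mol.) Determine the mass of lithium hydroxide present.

0.06545 g

n(HCl) = 0.01253 × 0.3818 = 4.784 × 10^-3 mol
Let x = n(LiOH), y = n(NaOH).
Titrant: 1x + 1y = 4.784 × 10^-3;  mass: 23.95x + 40.00y = 0.1475
Solving, x = 2.733 × 10^-3 mol, y = 2.051 × 10^-3 mol
mass of LiOH = 2.733 × 10^-3 × 23.95 = 0.06545 g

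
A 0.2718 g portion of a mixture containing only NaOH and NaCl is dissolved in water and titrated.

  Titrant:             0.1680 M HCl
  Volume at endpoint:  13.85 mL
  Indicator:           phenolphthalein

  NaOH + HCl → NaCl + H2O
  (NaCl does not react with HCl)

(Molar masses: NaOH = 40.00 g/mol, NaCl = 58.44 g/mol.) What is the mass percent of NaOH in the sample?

n(HCl) = 0.01385 × 0.1680 = 2.327 × 10^-3 mol
Let x = n(NaOH), y = n(NaCl).
Titrant: 1x = 2.327 × 10^-3;  mass: 40.00x + 58.44y = 0.2718
Solving, x = 2.327 × 10^-3 mol, y = 3.058 × 10^-3 mol
mass of NaOH = 2.327 × 10^-3 × 40.00 = 0.09307 g
% NaOH = 0.09307 / 0.2718 × 100 = 34.24 %

34.24 %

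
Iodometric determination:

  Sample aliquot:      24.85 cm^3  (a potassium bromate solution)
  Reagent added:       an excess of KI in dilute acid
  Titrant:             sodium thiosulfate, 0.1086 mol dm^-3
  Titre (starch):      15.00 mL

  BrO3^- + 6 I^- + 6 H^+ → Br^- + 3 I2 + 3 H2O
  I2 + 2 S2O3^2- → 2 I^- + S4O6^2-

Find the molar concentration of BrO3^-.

0.01093 mol/L

n(S2O3^2-) = 0.01500 × 0.1086 = 1.629 × 10^-3 mol
n(I2) = n(S2O3^2-)/2 = 8.145 × 10^-4 mol
From the 1:3 ratio, n(BrO3^-) in the aliquot = 1/3 × 8.145 × 10^-4 = 2.715 × 10^-4 mol
[BrO3^-] = 2.715 × 10^-4 / 0.02485 = 0.01093 mol/L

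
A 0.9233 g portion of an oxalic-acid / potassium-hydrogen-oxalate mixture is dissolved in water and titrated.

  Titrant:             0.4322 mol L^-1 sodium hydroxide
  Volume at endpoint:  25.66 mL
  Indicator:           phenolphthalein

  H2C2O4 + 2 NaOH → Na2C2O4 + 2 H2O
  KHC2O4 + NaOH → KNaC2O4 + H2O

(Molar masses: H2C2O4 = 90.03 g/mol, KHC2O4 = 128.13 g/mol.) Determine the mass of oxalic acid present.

0.2696 g

n(NaOH) = 0.02566 × 0.4322 = 0.01109 mol
Let x = n(H2C2O4), y = n(KHC2O4).
Titrant: 2x + 1y = 0.01109;  mass: 90.03x + 128.13y = 0.9233
Solving, x = 2.994 × 10^-3 mol, y = 5.102 × 10^-3 mol
mass of H2C2O4 = 2.994 × 10^-3 × 90.03 = 0.2696 g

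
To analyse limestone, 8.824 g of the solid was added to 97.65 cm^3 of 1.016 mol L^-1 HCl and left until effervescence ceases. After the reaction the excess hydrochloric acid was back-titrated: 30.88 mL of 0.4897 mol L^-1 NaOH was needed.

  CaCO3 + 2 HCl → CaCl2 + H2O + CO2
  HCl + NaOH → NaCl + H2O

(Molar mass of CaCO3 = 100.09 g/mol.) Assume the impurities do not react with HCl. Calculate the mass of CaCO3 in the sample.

4.208 g

n(HCl) added = 0.09765 × 1.016 = 0.09921 mol
n(NaOH) used in back-titration = 0.03088 × 0.4897 = 0.01512 mol
n(HCl) left over = 0.01512 mol (1:1 ratio)
n(HCl) consumed by analyte = 0.09921 − 0.01512 = 0.08409 mol
From the 1:2 ratio, n(CaCO3) = 1/2 × 0.08409 = 0.04205 mol
mass of CaCO3 = 0.04205 × 100.09 = 4.208 g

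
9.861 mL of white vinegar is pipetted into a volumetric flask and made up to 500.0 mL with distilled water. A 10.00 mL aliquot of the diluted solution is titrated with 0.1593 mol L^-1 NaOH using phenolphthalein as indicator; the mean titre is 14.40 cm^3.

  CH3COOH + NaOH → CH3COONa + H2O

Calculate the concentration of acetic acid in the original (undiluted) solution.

n(NaOH) = 0.01440 × 0.1593 = 2.294 × 10^-3 mol
n(CH3COOH) in the aliquot = 2.294 × 10^-3 mol (1:1 ratio)
[CH3COOH]_dilute = 2.294 × 10^-3 / 0.01000 = 0.2294 mol/L
Dilution factor = 500.0 / 9.861 = 50.70
[CH3COOH]_stock = 0.2294 × 50.70 = 11.63 mol/L

11.63 mol/L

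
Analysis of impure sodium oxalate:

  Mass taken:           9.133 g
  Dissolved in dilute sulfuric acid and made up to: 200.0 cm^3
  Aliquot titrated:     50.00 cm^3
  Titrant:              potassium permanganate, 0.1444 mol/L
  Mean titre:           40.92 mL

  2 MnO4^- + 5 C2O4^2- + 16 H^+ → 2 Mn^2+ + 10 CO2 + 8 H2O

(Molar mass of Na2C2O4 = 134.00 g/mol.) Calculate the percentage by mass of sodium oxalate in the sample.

86.70 %

n(KMnO4) per titration = 0.04092 × 0.1444 = 5.909 × 10^-3 mol
From the 5:2 ratio, n(Na2C2O4) in each aliquot = 5/2 × 5.909 × 10^-3 = 0.01477 mol
n(Na2C2O4) in the whole flask = 0.01477 × 200.0/50.00 = 0.05909 mol
mass of Na2C2O4 = 0.05909 × 134.00 = 7.918 g
% Na2C2O4 = 7.918 / 9.133 × 100 = 86.70 %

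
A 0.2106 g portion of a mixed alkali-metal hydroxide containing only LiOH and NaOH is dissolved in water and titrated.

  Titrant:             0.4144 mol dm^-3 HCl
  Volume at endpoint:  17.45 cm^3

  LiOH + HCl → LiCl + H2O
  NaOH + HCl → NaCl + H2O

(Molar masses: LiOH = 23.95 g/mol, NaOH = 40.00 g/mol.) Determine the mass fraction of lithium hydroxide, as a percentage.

55.73 %

n(HCl) = 0.01745 × 0.4144 = 7.231 × 10^-3 mol
Let x = n(LiOH), y = n(NaOH).
Titrant: 1x + 1y = 7.231 × 10^-3;  mass: 23.95x + 40.00y = 0.2106
Solving, x = 4.900 × 10^-3 mol, y = 2.331 × 10^-3 mol
mass of LiOH = 4.900 × 10^-3 × 23.95 = 0.1174 g
% LiOH = 0.1174 / 0.2106 × 100 = 55.73 %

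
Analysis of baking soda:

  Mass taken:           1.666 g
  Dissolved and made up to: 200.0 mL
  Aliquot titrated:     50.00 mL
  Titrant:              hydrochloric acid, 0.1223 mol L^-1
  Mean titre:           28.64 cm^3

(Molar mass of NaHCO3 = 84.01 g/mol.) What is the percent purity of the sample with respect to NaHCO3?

70.65 %

NaHCO3 + HCl → NaCl + H2O + CO2
n(HCl) per titration = 0.02864 × 0.1223 = 3.503 × 10^-3 mol
n(NaHCO3) in each aliquot = 3.503 × 10^-3 mol (1:1 ratio)
n(NaHCO3) in the whole flask = 3.503 × 10^-3 × 200.0/50.00 = 0.01401 mol
mass of NaHCO3 = 0.01401 × 84.01 = 1.177 g
% NaHCO3 = 1.177 / 1.666 × 100 = 70.65 %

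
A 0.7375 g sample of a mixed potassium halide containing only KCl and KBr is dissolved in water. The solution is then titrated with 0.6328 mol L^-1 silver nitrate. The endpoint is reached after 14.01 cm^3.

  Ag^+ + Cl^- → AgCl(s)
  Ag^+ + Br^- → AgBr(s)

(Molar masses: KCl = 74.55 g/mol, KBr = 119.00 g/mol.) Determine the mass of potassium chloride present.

0.5325 g

n(AgNO3) = 0.01401 × 0.6328 = 8.866 × 10^-3 mol
Let x = n(KCl), y = n(KBr).
Titrant: 1x + 1y = 8.866 × 10^-3;  mass: 74.55x + 119.00y = 0.7375
Solving, x = 7.143 × 10^-3 mol, y = 1.723 × 10^-3 mol
mass of KCl = 7.143 × 10^-3 × 74.55 = 0.5325 g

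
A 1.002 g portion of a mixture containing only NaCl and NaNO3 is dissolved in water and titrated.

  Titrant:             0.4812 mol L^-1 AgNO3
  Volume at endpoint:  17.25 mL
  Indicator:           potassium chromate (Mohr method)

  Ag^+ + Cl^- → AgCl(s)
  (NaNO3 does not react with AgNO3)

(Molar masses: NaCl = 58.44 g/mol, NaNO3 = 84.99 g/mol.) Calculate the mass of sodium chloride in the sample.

0.4851 g

n(AgNO3) = 0.01725 × 0.4812 = 8.301 × 10^-3 mol
Let x = n(NaCl), y = n(NaNO3).
Titrant: 1x = 8.301 × 10^-3;  mass: 58.44x + 84.99y = 1.002
Solving, x = 8.301 × 10^-3 mol, y = 6.082 × 10^-3 mol
mass of NaCl = 8.301 × 10^-3 × 58.44 = 0.4851 g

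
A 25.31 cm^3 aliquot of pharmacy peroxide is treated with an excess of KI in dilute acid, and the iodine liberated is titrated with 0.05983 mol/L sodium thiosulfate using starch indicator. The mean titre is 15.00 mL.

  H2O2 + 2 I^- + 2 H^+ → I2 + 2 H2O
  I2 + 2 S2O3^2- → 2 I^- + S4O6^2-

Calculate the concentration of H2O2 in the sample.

0.01773 mol/L

n(S2O3^2-) = 0.01500 × 0.05983 = 8.974 × 10^-4 mol
n(I2) = n(S2O3^2-)/2 = 4.487 × 10^-4 mol
n(H2O2) in the aliquot = 4.487 × 10^-4 mol (1:1 ratio)
[H2O2] = 4.487 × 10^-4 / 0.02531 = 0.01773 mol/L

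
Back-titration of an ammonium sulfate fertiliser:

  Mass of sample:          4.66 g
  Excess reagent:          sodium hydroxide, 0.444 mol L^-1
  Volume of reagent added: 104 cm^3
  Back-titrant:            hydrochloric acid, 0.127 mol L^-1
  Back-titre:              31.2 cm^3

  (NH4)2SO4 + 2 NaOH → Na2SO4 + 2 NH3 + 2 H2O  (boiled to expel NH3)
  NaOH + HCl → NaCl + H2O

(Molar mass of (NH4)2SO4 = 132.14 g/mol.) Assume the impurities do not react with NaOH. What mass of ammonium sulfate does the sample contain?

2.79 g

n(NaOH) added = 0.104 × 0.444 = 0.0462 mol
n(HCl) used in back-titration = 0.0312 × 0.127 = 3.96 × 10^-3 mol
n(NaOH) left over = 3.96 × 10^-3 mol (1:1 ratio)
n(NaOH) consumed by analyte = 0.0462 − 3.96 × 10^-3 = 0.0422 mol
From the 1:2 ratio, n((NH4)2SO4) = 1/2 × 0.0422 = 0.0211 mol
mass of (NH4)2SO4 = 0.0211 × 132.14 = 2.79 g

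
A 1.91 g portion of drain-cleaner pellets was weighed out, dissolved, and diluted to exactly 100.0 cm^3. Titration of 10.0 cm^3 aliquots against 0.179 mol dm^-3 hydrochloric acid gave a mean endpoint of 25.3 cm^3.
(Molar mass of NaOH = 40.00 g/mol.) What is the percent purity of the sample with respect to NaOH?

NaOH + HCl → NaCl + H2O
n(HCl) per titration = 0.0253 × 0.179 = 4.53 × 10^-3 mol
n(NaOH) in each aliquot = 4.53 × 10^-3 mol (1:1 ratio)
n(NaOH) in the whole flask = 4.53 × 10^-3 × 100.0/10.0 = 0.0453 mol
mass of NaOH = 0.0453 × 40.00 = 1.81 g
% NaOH = 1.81 / 1.91 × 100 = 94.8 %

94.8 %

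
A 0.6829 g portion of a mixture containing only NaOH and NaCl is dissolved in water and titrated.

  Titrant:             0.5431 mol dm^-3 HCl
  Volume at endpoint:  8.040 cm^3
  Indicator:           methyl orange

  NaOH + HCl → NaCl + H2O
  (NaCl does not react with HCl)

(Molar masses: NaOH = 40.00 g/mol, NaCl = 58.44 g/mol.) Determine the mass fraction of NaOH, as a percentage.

n(HCl) = 0.008040 × 0.5431 = 4.367 × 10^-3 mol
Let x = n(NaOH), y = n(NaCl).
Titrant: 1x = 4.367 × 10^-3;  mass: 40.00x + 58.44y = 0.6829
Solving, x = 4.367 × 10^-3 mol, y = 8.697 × 10^-3 mol
mass of NaOH = 4.367 × 10^-3 × 40.00 = 0.1747 g
% NaOH = 0.1747 / 0.6829 × 100 = 25.58 %

25.58 %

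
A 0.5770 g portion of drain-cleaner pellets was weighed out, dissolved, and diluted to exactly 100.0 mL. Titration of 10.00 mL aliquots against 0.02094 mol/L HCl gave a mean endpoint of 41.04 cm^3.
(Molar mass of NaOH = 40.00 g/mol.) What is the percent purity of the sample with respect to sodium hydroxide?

NaOH + HCl → NaCl + H2O
n(HCl) per titration = 0.04104 × 0.02094 = 8.594 × 10^-4 mol
n(NaOH) in each aliquot = 8.594 × 10^-4 mol (1:1 ratio)
n(NaOH) in the whole flask = 8.594 × 10^-4 × 100.0/10.00 = 8.594 × 10^-3 mol
mass of NaOH = 8.594 × 10^-3 × 40.00 = 0.3438 g
% NaOH = 0.3438 / 0.5770 × 100 = 59.58 %

59.58 %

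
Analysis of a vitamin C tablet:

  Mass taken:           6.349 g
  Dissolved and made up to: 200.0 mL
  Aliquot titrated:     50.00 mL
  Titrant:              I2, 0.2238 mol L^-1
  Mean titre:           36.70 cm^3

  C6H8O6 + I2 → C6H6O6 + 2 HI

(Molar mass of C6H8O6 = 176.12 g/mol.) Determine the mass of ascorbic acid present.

n(I2) per titration = 0.03670 × 0.2238 = 8.213 × 10^-3 mol
n(C6H8O6) in each aliquot = 8.213 × 10^-3 mol (1:1 ratio)
n(C6H8O6) in the whole flask = 8.213 × 10^-3 × 200.0/50.00 = 0.03285 mol
mass of C6H8O6 = 0.03285 × 176.12 = 5.786 g

5.786 g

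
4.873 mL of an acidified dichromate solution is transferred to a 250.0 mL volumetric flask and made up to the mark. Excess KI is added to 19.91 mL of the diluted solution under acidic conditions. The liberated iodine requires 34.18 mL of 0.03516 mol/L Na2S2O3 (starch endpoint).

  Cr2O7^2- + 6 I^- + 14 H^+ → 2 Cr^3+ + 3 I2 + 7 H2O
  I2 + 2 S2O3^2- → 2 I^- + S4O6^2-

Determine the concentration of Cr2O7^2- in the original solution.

n(S2O3^2-) = 0.03418 × 0.03516 = 1.202 × 10^-3 mol
n(I2) = n(S2O3^2-)/2 = 6.009 × 10^-4 mol
From the 1:3 ratio, n(Cr2O7^2-) in the aliquot = 1/3 × 6.009 × 10^-4 = 2.003 × 10^-4 mol
[Cr2O7^2-]_dilute = 2.003 × 10^-4 / 0.01991 = 0.01006 mol/L
[Cr2O7^2-]_original = 0.01006 × 250.0/4.873 = 0.5161 mol/L

0.5161 mol/L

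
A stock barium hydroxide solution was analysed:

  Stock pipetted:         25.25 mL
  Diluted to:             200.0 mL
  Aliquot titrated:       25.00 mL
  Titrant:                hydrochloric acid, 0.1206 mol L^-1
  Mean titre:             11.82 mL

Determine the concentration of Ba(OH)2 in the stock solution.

0.2258 mol/L

Ba(OH)2 + 2 HCl → BaCl2 + 2 H2O
n(HCl) = 0.01182 × 0.1206 = 1.425 × 10^-3 mol
From the 1:2 ratio, n(Ba(OH)2) in the aliquot = 1/2 × 1.425 × 10^-3 = 7.127 × 10^-4 mol
[Ba(OH)2]_dilute = 7.127 × 10^-4 / 0.02500 = 0.02851 mol/L
Dilution factor = 200.0 / 25.25 = 7.921
[Ba(OH)2]_stock = 0.02851 × 7.921 = 0.2258 mol/L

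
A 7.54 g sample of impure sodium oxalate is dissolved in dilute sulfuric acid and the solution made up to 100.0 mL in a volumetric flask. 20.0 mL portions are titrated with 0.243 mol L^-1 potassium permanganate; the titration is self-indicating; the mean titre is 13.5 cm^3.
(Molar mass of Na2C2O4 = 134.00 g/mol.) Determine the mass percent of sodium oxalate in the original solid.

2 MnO4^- + 5 C2O4^2- + 16 H^+ → 2 Mn^2+ + 10 CO2 + 8 H2O
n(KMnO4) per titration = 0.0135 × 0.243 = 3.28 × 10^-3 mol
From the 5:2 ratio, n(Na2C2O4) in each aliquot = 5/2 × 3.28 × 10^-3 = 8.20 × 10^-3 mol
n(Na2C2O4) in the whole flask = 8.20 × 10^-3 × 100.0/20.0 = 0.0410 mol
mass of Na2C2O4 = 0.0410 × 134.00 = 5.49 g
% Na2C2O4 = 5.49 / 7.54 × 100 = 72.9 %

72.9 %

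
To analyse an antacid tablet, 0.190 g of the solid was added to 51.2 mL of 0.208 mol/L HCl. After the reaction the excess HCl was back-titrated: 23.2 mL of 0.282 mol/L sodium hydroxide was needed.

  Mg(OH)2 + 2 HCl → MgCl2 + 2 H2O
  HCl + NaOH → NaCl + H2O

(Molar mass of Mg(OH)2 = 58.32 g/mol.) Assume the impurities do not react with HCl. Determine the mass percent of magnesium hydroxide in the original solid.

n(HCl) added = 0.0512 × 0.208 = 0.0106 mol
n(NaOH) used in back-titration = 0.0232 × 0.282 = 6.54 × 10^-3 mol
n(HCl) left over = 6.54 × 10^-3 mol (1:1 ratio)
n(HCl) consumed by analyte = 0.0106 − 6.54 × 10^-3 = 4.11 × 10^-3 mol
From the 1:2 ratio, n(Mg(OH)2) = 1/2 × 4.11 × 10^-3 = 2.05 × 10^-3 mol
mass of Mg(OH)2 = 2.05 × 10^-3 × 58.32 = 0.120 g
% Mg(OH)2 = 0.120 / 0.190 × 100 = 63.0 %

63.0 %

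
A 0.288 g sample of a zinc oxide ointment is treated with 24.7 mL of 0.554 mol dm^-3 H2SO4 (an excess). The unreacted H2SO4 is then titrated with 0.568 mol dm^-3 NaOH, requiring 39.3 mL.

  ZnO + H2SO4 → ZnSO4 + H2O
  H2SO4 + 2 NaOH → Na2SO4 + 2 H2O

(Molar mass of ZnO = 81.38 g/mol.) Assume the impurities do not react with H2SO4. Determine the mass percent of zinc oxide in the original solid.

n(H2SO4) added = 0.0247 × 0.554 = 0.0137 mol
n(NaOH) used in back-titration = 0.0393 × 0.568 = 0.0223 mol
From the 1:2 ratio, n(H2SO4) left over = 1/2 × 0.0223 = 0.0112 mol
n(H2SO4) consumed by analyte = 0.0137 − 0.0112 = 2.52 × 10^-3 mol
n(ZnO) = 2.52 × 10^-3 mol (1:1 ratio)
mass of ZnO = 2.52 × 10^-3 × 81.38 = 0.205 g
% ZnO = 0.205 / 0.288 × 100 = 71.3 %

71.3 %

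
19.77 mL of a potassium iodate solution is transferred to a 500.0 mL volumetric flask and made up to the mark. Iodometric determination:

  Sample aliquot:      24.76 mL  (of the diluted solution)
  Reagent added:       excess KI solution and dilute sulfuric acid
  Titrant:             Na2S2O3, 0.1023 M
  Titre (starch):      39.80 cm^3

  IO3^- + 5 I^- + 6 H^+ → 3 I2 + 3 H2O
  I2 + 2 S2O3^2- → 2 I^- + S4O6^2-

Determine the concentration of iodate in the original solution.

n(S2O3^2-) = 0.03980 × 0.1023 = 4.072 × 10^-3 mol
n(I2) = n(S2O3^2-)/2 = 2.036 × 10^-3 mol
From the 1:3 ratio, n(IO3^-) in the aliquot = 1/3 × 2.036 × 10^-3 = 6.786 × 10^-4 mol
[IO3^-]_dilute = 6.786 × 10^-4 / 0.02476 = 0.02741 mol/L
[IO3^-]_original = 0.02741 × 500.0/19.77 = 0.6931 mol/L

0.6931 M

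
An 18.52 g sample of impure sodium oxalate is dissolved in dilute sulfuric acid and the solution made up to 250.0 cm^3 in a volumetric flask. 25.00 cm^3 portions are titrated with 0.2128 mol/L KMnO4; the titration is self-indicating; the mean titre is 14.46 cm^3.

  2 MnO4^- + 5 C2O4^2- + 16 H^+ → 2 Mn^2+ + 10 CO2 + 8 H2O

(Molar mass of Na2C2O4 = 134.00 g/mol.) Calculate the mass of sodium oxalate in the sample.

10.31 g

n(KMnO4) per titration = 0.01446 × 0.2128 = 3.077 × 10^-3 mol
From the 5:2 ratio, n(Na2C2O4) in each aliquot = 5/2 × 3.077 × 10^-3 = 7.693 × 10^-3 mol
n(Na2C2O4) in the whole flask = 7.693 × 10^-3 × 250.0/25.00 = 0.07693 mol
mass of Na2C2O4 = 0.07693 × 134.00 = 10.31 g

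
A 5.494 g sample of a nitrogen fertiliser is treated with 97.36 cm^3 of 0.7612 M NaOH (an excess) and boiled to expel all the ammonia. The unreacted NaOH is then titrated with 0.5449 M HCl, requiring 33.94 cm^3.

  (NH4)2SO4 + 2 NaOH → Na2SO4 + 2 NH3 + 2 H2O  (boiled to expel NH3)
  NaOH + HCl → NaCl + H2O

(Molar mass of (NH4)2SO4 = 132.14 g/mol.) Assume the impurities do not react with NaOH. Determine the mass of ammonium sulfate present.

n(NaOH) added = 0.09736 × 0.7612 = 0.07411 mol
n(HCl) used in back-titration = 0.03394 × 0.5449 = 0.01849 mol
n(NaOH) left over = 0.01849 mol (1:1 ratio)
n(NaOH) consumed by analyte = 0.07411 − 0.01849 = 0.05562 mol
From the 1:2 ratio, n((NH4)2SO4) = 1/2 × 0.05562 = 0.02781 mol
mass of (NH4)2SO4 = 0.02781 × 132.14 = 3.675 g

3.675 g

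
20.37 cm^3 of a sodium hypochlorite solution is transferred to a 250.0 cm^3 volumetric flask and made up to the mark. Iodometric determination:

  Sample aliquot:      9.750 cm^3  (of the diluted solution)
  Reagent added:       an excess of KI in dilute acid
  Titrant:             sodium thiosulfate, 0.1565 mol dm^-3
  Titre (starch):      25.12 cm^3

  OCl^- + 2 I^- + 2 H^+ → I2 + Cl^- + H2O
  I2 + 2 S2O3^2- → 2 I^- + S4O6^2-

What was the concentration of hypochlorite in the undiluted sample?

2.474 mol/L

n(S2O3^2-) = 0.02512 × 0.1565 = 3.931 × 10^-3 mol
n(I2) = n(S2O3^2-)/2 = 1.966 × 10^-3 mol
n(OCl^-) in the aliquot = 1.966 × 10^-3 mol (1:1 ratio)
[OCl^-]_dilute = 1.966 × 10^-3 / 0.009750 = 0.2016 mol/L
[OCl^-]_original = 0.2016 × 250.0/20.37 = 2.474 mol/L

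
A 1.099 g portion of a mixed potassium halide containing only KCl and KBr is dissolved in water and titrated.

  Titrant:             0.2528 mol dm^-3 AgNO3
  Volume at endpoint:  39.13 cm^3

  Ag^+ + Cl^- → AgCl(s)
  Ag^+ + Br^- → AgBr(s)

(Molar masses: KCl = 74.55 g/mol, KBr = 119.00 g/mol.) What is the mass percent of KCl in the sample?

11.93 %

n(AgNO3) = 0.03913 × 0.2528 = 9.892 × 10^-3 mol
Let x = n(KCl), y = n(KBr).
Titrant: 1x + 1y = 9.892 × 10^-3;  mass: 74.55x + 119.00y = 1.099
Solving, x = 1.758 × 10^-3 mol, y = 8.134 × 10^-3 mol
mass of KCl = 1.758 × 10^-3 × 74.55 = 0.1311 g
% KCl = 0.1311 / 1.099 × 100 = 11.93 %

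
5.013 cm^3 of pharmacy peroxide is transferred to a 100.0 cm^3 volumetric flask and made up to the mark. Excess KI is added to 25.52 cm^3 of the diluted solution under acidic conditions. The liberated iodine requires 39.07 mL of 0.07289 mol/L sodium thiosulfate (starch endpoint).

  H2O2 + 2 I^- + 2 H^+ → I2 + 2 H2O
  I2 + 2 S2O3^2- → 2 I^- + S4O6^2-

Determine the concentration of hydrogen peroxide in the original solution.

n(S2O3^2-) = 0.03907 × 0.07289 = 2.848 × 10^-3 mol
n(I2) = n(S2O3^2-)/2 = 1.424 × 10^-3 mol
n(H2O2) in the aliquot = 1.424 × 10^-3 mol (1:1 ratio)
[H2O2]_dilute = 1.424 × 10^-3 / 0.02552 = 0.05580 mol/L
[H2O2]_original = 0.05580 × 100.0/5.013 = 1.113 mol/L

1.113 mol/L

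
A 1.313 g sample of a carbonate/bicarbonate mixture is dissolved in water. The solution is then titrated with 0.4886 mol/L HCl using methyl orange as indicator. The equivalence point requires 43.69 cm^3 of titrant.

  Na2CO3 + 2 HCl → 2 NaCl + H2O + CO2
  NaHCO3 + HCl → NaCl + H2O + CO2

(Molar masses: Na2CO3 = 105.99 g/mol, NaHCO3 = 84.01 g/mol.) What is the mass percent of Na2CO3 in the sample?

62.51 %

n(HCl) = 0.04369 × 0.4886 = 0.02135 mol
Let x = n(Na2CO3), y = n(NaHCO3).
Titrant: 2x + 1y = 0.02135;  mass: 105.99x + 84.01y = 1.313
Solving, x = 7.744 × 10^-3 mol, y = 5.859 × 10^-3 mol
mass of Na2CO3 = 7.744 × 10^-3 × 105.99 = 0.8208 g
% Na2CO3 = 0.8208 / 1.313 × 100 = 62.51 %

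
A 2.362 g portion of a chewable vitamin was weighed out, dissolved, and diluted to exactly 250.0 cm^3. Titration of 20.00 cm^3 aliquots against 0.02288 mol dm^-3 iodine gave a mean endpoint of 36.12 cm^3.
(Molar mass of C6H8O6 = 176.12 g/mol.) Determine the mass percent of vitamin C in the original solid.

C6H8O6 + I2 → C6H6O6 + 2 HI
n(I2) per titration = 0.03612 × 0.02288 = 8.264 × 10^-4 mol
n(C6H8O6) in each aliquot = 8.264 × 10^-4 mol (1:1 ratio)
n(C6H8O6) in the whole flask = 8.264 × 10^-4 × 250.0/20.00 = 0.01033 mol
mass of C6H8O6 = 0.01033 × 176.12 = 1.819 g
% C6H8O6 = 1.819 / 2.362 × 100 = 77.03 %

77.03 %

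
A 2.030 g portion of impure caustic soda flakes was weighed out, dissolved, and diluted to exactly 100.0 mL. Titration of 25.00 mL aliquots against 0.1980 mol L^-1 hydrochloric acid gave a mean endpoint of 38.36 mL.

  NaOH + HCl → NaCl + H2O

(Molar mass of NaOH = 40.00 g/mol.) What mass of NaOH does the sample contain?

n(HCl) per titration = 0.03836 × 0.1980 = 7.595 × 10^-3 mol
n(NaOH) in each aliquot = 7.595 × 10^-3 mol (1:1 ratio)
n(NaOH) in the whole flask = 7.595 × 10^-3 × 100.0/25.00 = 0.03038 mol
mass of NaOH = 0.03038 × 40.00 = 1.215 g

1.215 g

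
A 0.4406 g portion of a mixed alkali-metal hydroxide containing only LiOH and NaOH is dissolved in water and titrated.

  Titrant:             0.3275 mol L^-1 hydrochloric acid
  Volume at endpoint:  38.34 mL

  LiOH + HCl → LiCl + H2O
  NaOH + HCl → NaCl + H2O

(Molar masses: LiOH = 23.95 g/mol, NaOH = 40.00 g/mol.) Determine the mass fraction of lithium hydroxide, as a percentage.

n(HCl) = 0.03834 × 0.3275 = 0.01256 mol
Let x = n(LiOH), y = n(NaOH).
Titrant: 1x + 1y = 0.01256;  mass: 23.95x + 40.00y = 0.4406
Solving, x = 3.841 × 10^-3 mol, y = 8.715 × 10^-3 mol
mass of LiOH = 3.841 × 10^-3 × 23.95 = 0.09200 g
% LiOH = 0.09200 / 0.4406 × 100 = 20.88 %

20.88 %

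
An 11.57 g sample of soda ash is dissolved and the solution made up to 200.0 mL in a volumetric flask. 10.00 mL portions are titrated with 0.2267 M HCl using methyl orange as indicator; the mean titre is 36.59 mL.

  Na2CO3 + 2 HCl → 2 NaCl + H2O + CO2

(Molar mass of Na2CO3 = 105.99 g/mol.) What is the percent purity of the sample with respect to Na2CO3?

75.99 %

n(HCl) per titration = 0.03659 × 0.2267 = 8.295 × 10^-3 mol
From the 1:2 ratio, n(Na2CO3) in each aliquot = 1/2 × 8.295 × 10^-3 = 4.147 × 10^-3 mol
n(Na2CO3) in the whole flask = 4.147 × 10^-3 × 200.0/10.00 = 0.08295 mol
mass of Na2CO3 = 0.08295 × 105.99 = 8.792 g
% Na2CO3 = 8.792 / 11.57 × 100 = 75.99 %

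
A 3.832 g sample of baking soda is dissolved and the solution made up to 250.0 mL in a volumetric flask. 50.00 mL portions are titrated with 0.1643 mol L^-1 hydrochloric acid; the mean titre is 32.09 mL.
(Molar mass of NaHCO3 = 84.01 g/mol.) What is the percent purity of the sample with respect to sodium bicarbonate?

57.79 %

NaHCO3 + HCl → NaCl + H2O + CO2
n(HCl) per titration = 0.03209 × 0.1643 = 5.272 × 10^-3 mol
n(NaHCO3) in each aliquot = 5.272 × 10^-3 mol (1:1 ratio)
n(NaHCO3) in the whole flask = 5.272 × 10^-3 × 250.0/50.00 = 0.02636 mol
mass of NaHCO3 = 0.02636 × 84.01 = 2.215 g
% NaHCO3 = 2.215 / 3.832 × 100 = 57.79 %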